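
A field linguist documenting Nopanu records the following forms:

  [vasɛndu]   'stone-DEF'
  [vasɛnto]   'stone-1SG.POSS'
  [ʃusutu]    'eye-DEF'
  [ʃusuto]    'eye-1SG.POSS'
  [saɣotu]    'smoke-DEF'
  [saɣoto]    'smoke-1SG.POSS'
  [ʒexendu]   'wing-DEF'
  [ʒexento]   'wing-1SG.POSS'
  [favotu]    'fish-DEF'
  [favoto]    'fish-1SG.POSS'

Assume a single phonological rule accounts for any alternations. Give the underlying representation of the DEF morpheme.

The DEF morpheme has two allomorphs, [-du] and [-tu].
The 1SG.POSS suffix, which begins with [t], is invariant after every stem; so [t] is not altered by any rule here.
So the underlying form is /-du/, and voiced stops become voiceless after a vowel.

/-du/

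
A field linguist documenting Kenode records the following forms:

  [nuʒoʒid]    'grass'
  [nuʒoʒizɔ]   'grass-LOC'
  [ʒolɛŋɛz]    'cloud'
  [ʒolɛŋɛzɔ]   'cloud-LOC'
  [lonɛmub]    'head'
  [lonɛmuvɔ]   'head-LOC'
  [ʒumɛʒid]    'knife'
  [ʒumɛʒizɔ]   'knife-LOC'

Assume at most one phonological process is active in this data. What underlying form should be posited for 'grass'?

/nuʒoʒid/

The root 'grass' surfaces as [nuʒoʒid] and [nuʒoʒizɔ], with a stem-final [d] ~ [z] alternation.
The stem 'cloud' ([ʒolɛŋɛz], [ʒolɛŋɛzɔ]) shows [z] unchanged in both environments, so [z] cannot be basic with [d] derived in isolation.
Therefore /d/ is basic and [z] is derived by intervocalic spirantization (voiced stops become fricatives between vowels).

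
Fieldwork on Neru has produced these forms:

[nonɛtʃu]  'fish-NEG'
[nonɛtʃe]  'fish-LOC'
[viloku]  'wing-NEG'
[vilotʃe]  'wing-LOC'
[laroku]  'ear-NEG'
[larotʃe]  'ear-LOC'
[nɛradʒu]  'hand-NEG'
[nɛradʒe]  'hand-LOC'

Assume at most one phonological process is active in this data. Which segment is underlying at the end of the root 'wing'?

/k/

The stem for 'wing' ends in [k] in [viloku] but [tʃ] in [vilotʃe].
But 'fish' keeps [tʃ] in both environments ([nonɛtʃu], [nonɛtʃe]), so there is no rule changing /tʃ/ to [k] before the NEG suffix.
The underlying segment must be /k/; /k/ becomes palato-alveolar [tʃ] before a front vowel, yielding [tʃ] there.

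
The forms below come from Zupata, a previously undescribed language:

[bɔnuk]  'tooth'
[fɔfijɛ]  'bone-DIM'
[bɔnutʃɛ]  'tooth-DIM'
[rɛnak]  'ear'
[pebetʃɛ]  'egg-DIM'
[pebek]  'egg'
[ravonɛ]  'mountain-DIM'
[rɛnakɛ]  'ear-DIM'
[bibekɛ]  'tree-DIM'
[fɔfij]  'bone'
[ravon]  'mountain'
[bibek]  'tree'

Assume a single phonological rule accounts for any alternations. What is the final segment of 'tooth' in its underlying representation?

/tʃ/

The stem for 'tooth' ends in [k] in [bɔnuk] but [tʃ] in [bɔnutʃɛ].
If /k/ were underlying and a rule turned it into [tʃ] before the DIM suffix, 'tree' would also alternate; but it has [k] in both [bibek] and [bibekɛ].
The underlying segment must be /tʃ/; palato-alveolar /tʃ/ becomes [k] when no front vowel follows, yielding [k] there.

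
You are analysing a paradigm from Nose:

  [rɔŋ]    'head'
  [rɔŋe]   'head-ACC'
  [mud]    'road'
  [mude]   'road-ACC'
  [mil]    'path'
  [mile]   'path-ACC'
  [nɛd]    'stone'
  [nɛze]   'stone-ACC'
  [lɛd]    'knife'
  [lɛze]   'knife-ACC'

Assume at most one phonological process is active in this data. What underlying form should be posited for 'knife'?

/lɛz/

The root 'knife' surfaces as [lɛd] and [lɛze], with a stem-final [d] ~ [z] alternation.
Compare 'road', with invariant [d] in [mud] and [mude]: an analysis with underlying /d/ and a rule producing [z] before the ACC suffix would wrongly predict alternation here too.
The alternation reflects word-final hardening: voiced fricatives become stops word-finally. /z/ is underlying.
So 'knife' = /lɛz/.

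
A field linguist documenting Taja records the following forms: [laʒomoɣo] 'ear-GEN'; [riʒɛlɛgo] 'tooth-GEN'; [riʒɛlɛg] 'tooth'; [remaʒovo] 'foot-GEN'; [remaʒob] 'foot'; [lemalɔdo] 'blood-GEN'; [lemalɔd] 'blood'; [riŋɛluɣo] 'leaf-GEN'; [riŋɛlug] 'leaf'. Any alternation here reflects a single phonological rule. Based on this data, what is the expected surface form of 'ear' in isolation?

In [riŋɛluɣo] and [riŋɛlug] the final segment of 'leaf' alternates: [ɣ] ~ [g].
But 'tooth' keeps [g] in both environments ([riʒɛlɛgo], [riʒɛlɛg]), so there is no rule changing /g/ to [ɣ] before the GEN suffix.
Therefore /ɣ/ is basic and [g] is derived by word-final hardening (voiced fricatives become stops word-finally).
The one attested form of 'ear', [laʒomoɣo], shows underlying /laʒomoɣ/. Applying the same rule word-finally gives [laʒomog].

[laʒomog]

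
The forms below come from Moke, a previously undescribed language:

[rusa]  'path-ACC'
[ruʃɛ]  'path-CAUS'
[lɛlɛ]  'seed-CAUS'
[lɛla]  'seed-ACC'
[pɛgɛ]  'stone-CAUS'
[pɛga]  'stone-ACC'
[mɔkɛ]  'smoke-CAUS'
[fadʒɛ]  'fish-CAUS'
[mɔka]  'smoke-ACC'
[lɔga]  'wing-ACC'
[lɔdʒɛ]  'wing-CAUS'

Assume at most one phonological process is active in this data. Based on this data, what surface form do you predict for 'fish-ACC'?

[faga]

The root 'wing' surfaces as [lɔdʒɛ] and [lɔga], with a stem-final [dʒ] ~ [g] alternation.
If /g/ were underlying and a rule turned it into [dʒ] before the CAUS suffix, 'stone' would also alternate; but it has [g] in both [pɛgɛ] and [pɛga].
The underlying segment must be /dʒ/; palato-alveolar /dʒ/ and /ʃ/ become [g] and [s] when no front vowel follows, yielding [g] there.
The one attested form of 'fish', [fadʒɛ], shows underlying /fadʒ/. Applying the same rule when no front vowel follows gives [faga].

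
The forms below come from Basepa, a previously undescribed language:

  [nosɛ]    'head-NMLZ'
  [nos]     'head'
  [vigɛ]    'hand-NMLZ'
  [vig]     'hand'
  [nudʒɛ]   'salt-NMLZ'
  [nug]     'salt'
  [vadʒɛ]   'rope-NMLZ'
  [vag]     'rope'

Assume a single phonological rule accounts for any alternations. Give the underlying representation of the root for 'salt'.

/nudʒ/

The root 'salt' surfaces as [nudʒɛ] and [nug], with a stem-final [dʒ] ~ [g] alternation.
Compare 'hand', with invariant [g] in [vigɛ] and [vig]: an analysis with underlying /g/ and a rule producing [dʒ] before the NMLZ suffix would wrongly predict alternation here too.
The underlying segment must be /dʒ/; palato-alveolar /dʒ/ becomes [g] when no front vowel follows, yielding [g] there.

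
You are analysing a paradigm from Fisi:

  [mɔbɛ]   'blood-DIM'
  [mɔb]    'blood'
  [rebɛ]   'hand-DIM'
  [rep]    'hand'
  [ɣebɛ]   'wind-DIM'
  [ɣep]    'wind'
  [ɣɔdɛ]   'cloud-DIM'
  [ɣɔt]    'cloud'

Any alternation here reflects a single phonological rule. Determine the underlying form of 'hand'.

In [rebɛ] and [rep] the final segment of 'hand' alternates: [b] ~ [p].
Compare 'blood', with invariant [b] in [mɔbɛ] and [mɔb]: an analysis with underlying /b/ and a rule producing [p] in isolation would wrongly predict alternation here too.
So /p/ is underlying, and a rule of intervocalic voicing — voiceless stops become voiced between vowels — gives [b].

/rep/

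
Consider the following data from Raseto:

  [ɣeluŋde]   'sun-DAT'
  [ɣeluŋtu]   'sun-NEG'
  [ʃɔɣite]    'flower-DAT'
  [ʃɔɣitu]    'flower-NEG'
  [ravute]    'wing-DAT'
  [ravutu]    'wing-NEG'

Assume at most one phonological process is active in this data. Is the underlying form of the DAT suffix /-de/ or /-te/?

The DAT morpheme has two allomorphs, [-de] and [-te].
By contrast the NEG suffix keeps its initial [t] throughout — that segment must be underlying.
The DAT suffix is therefore /-de/ underlyingly, with post-vocalic devoicing: voiced stops become voiceless after a vowel.

/-de/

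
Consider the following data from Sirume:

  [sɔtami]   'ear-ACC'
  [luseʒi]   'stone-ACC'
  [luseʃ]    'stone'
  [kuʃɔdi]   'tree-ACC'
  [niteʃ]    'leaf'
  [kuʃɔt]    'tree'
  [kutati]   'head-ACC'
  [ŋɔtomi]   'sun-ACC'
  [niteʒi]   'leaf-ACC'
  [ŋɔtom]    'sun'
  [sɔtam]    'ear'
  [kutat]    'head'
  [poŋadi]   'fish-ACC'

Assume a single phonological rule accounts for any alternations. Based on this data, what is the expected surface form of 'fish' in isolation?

[poŋat]

The stem for 'tree' ends in [d] in [kuʃɔdi] but [t] in [kuʃɔt].
Compare 'head', with invariant [t] in [kutati] and [kutat]: an analysis with underlying /t/ and a rule producing [d] before the ACC suffix would wrongly predict alternation here too.
The underlying segment must be /d/; voiced obstruents become voiceless word-finally, yielding [t] there.
The one attested form of 'fish', [poŋadi], shows underlying /poŋad/. Applying the same rule word-finally gives [poŋat].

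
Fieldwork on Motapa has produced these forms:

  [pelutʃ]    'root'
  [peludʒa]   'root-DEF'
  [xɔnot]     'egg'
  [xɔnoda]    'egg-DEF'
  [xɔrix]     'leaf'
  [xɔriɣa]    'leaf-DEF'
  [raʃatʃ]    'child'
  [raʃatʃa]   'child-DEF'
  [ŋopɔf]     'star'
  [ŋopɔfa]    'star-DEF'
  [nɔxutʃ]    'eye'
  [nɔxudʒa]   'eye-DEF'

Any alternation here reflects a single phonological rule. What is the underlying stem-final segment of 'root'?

In [pelutʃ] and [peludʒa] the final segment of 'root' alternates: [tʃ] ~ [dʒ].
The stem 'child' ([raʃatʃ], [raʃatʃa]) shows [tʃ] unchanged in both environments, so [tʃ] cannot be basic with [dʒ] derived before the DEF suffix.
Therefore /dʒ/ is basic and [tʃ] is derived by word-final obstruent devoicing (voiced obstruents become voiceless word-finally).

/dʒ/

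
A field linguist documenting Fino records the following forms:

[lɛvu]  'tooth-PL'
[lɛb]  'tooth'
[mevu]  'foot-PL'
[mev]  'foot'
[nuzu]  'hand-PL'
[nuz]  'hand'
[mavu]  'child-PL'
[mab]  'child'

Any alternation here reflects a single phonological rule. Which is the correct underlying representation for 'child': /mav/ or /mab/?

/mab/

'child' shows [v] ~ [b] at the end of the stem ([mavu] vs [mab]).
But 'foot' keeps [v] in both environments ([mevu], [mev]), so there is no rule changing /v/ to [b] in isolation.
The underlying segment must be /b/; voiced stops become fricatives between vowels, yielding [v] there.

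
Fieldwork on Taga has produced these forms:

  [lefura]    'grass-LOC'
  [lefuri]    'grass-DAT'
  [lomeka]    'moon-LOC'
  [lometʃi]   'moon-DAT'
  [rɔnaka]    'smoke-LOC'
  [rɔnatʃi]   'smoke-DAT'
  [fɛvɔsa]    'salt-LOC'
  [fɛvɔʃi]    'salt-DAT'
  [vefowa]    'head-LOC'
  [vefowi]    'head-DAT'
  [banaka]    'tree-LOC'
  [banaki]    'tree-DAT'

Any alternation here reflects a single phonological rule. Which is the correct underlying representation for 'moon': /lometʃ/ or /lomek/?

'moon' shows [k] ~ [tʃ] at the end of the stem ([lomeka] vs [lometʃi]).
If /k/ were underlying and a rule turned it into [tʃ] before the DAT suffix, 'tree' would also alternate; but it has [k] in both [banaka] and [banaki].
Therefore /tʃ/ is basic and [k] is derived by depalatalization (palato-alveolar /tʃ/ and /ʃ/ become [k] and [s] when no front vowel follows).

/lometʃ/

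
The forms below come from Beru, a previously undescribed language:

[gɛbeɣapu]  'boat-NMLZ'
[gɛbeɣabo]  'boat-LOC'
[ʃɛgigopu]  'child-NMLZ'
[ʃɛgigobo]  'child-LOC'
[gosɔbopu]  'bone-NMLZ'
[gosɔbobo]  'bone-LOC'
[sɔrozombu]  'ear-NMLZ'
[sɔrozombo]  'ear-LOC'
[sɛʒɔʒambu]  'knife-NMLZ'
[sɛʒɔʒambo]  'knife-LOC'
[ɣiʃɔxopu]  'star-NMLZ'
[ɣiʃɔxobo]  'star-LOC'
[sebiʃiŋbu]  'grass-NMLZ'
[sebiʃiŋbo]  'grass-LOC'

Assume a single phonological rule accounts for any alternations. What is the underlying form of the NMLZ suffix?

The NMLZ suffix surfaces as [-bu] and [-pu], depending on the final segment of the stem.
The LOC suffix, which begins with [b], is invariant after every stem; so [b] is not altered by any rule here.
So the underlying form is /-pu/, and voiceless stops become voiced after a nasal.

/-pu/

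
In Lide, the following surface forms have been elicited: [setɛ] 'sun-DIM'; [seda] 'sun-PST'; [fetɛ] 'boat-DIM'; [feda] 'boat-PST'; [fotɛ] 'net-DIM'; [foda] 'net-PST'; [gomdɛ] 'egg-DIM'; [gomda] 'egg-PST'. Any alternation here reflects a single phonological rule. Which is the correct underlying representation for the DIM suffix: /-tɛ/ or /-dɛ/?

The DIM morpheme has two allomorphs, [-dɛ] and [-tɛ].
The PST suffix, which begins with [d], is invariant after every stem; so [d] is not altered by any rule here.
So the underlying form is /-tɛ/, and voiceless stops become voiced after a nasal.

/-tɛ/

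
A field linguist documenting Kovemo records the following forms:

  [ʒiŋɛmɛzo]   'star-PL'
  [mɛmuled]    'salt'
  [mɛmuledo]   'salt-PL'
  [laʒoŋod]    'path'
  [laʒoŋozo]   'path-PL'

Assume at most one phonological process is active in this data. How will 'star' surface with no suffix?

The stem for 'path' ends in [d] in [laʒoŋod] but [z] in [laʒoŋozo].
The stem 'salt' ([mɛmuled], [mɛmuledo]) shows [d] unchanged in both environments, so [d] cannot be basic with [z] derived before the PL suffix.
The underlying segment must be /z/; voiced fricatives become stops word-finally, yielding [d] there.
From [ʒiŋɛmɛzo] the stem 'star' is /ʒiŋɛmɛz/; word-finally this yields [ʒiŋɛmɛd].

[ʒiŋɛmɛd]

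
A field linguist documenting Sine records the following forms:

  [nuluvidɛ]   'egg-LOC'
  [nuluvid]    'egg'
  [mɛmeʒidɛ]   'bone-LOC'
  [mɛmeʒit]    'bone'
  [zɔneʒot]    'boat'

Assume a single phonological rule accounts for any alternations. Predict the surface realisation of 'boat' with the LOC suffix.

[zɔneʒodɛ]

'bone' shows [d] ~ [t] at the end of the stem ([mɛmeʒidɛ] vs [mɛmeʒit]).
Compare 'egg', with invariant [d] in [nuluvidɛ] and [nuluvid]: an analysis with underlying /d/ and a rule producing [t] in isolation would wrongly predict alternation here too.
So /t/ is underlying, and a rule of intervocalic voicing — voiceless stops become voiced between vowels — gives [d].
From [zɔneʒot] the stem 'boat' is /zɔneʒot/; between vowels this yields [zɔneʒodɛ].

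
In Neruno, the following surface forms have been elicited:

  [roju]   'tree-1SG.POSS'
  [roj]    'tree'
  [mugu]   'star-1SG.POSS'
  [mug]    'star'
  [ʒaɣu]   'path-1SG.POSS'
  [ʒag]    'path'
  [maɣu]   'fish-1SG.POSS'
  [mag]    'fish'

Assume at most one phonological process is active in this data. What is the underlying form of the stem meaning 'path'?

The root 'path' surfaces as [ʒaɣu] and [ʒag], with a stem-final [ɣ] ~ [g] alternation.
The stem 'star' ([mugu], [mug]) shows [g] unchanged in both environments, so [g] cannot be basic with [ɣ] derived before the 1SG.POSS suffix.
So /ɣ/ is underlying, and a rule of word-final hardening — voiced fricatives become stops word-finally — gives [g].
The underlying form of 'path' is therefore /ʒaɣ/.

/ʒaɣ/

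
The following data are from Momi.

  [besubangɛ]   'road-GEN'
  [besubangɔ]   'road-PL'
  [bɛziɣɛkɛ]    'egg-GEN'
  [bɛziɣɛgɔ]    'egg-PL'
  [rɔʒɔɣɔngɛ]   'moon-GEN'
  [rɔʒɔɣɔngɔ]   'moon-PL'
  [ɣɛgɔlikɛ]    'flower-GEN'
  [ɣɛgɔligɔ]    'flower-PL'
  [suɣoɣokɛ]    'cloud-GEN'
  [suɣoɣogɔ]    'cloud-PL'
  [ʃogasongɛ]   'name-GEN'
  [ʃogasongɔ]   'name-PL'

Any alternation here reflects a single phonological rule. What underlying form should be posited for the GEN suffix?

/-kɛ/

The GEN suffix surfaces as [-gɛ] and [-kɛ], depending on the final segment of the stem.
By contrast the PL suffix keeps its initial [g] throughout — that segment must be underlying.
The GEN suffix is therefore /-kɛ/ underlyingly, with post-nasal voicing: voiceless stops become voiced after a nasal.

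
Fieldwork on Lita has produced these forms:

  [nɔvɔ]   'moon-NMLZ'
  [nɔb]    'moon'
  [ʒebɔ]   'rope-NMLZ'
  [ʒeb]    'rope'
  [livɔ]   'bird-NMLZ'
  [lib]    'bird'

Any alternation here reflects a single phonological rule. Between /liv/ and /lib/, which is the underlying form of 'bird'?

The stem for 'bird' ends in [v] in [livɔ] but [b] in [lib].
But 'rope' keeps [b] in both environments ([ʒebɔ], [ʒeb]), so there is no rule changing /b/ to [v] before the NMLZ suffix.
Therefore /v/ is basic and [b] is derived by word-final hardening (voiced fricatives become stops word-finally).

/liv/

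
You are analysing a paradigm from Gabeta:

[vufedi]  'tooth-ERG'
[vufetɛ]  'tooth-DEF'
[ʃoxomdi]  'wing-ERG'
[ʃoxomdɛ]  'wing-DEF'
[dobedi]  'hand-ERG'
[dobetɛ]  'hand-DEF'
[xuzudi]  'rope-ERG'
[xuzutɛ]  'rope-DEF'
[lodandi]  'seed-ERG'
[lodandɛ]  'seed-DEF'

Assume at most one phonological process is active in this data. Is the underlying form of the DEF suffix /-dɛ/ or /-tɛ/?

/-tɛ/

The DEF morpheme has two allomorphs, [-dɛ] and [-tɛ].
The ERG suffix, which begins with [d], is invariant after every stem; so [d] is not altered by any rule here.
So the underlying form is /-tɛ/, and voiceless stops become voiced after a nasal.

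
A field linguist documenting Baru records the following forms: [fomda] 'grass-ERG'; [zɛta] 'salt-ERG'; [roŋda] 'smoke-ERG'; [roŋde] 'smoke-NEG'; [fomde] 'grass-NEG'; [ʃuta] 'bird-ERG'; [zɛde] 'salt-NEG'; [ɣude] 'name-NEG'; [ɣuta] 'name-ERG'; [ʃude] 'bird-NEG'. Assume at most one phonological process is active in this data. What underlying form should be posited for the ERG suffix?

/-ta/

The ERG morpheme has two allomorphs, [-da] and [-ta].
By contrast the NEG suffix keeps its initial [d] throughout — that segment must be underlying.
The ERG suffix is therefore /-ta/ underlyingly, with post-nasal voicing: voiceless stops become voiced after a nasal.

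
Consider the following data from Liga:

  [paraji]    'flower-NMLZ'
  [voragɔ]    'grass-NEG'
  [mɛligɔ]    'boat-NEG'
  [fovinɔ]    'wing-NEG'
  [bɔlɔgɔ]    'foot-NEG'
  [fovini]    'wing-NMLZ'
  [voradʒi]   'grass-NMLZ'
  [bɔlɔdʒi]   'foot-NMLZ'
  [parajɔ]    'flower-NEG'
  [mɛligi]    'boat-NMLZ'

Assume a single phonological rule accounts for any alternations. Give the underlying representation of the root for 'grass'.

The root 'grass' surfaces as [voradʒi] and [voragɔ], with a stem-final [dʒ] ~ [g] alternation.
But 'boat' keeps [g] in both environments ([mɛligi], [mɛligɔ]), so there is no rule changing /g/ to [dʒ] before the NMLZ suffix.
The underlying segment must be /dʒ/; palato-alveolar /dʒ/ becomes [g] when no front vowel follows, yielding [g] there.

/voradʒ/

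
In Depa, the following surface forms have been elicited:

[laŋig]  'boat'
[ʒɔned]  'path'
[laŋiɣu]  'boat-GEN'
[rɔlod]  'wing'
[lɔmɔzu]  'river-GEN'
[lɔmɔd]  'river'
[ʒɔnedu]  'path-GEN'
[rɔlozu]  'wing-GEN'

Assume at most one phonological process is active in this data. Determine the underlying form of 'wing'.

/rɔloz/

The stem for 'wing' ends in [d] in [rɔlod] but [z] in [rɔlozu].
Compare 'path', with invariant [d] in [ʒɔned] and [ʒɔnedu]: an analysis with underlying /d/ and a rule producing [z] before the GEN suffix would wrongly predict alternation here too.
Therefore /z/ is basic and [d] is derived by word-final hardening (voiced fricatives become stops word-finally).
So 'wing' = /rɔloz/.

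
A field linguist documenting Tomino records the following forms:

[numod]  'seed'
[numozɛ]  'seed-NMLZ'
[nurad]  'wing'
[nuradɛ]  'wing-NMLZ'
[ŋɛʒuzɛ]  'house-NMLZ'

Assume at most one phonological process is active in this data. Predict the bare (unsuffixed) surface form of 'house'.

[ŋɛʒud]

The stem for 'seed' ends in [d] in [numod] but [z] in [numozɛ].
But 'wing' keeps [d] in both environments ([nurad], [nuradɛ]), so there is no rule changing /d/ to [z] before the NMLZ suffix.
So /z/ is underlying, and a rule of word-final hardening — voiced fricatives become stops word-finally — gives [d].
From [ŋɛʒuzɛ] the stem 'house' is /ŋɛʒuz/; word-finally this yields [ŋɛʒud].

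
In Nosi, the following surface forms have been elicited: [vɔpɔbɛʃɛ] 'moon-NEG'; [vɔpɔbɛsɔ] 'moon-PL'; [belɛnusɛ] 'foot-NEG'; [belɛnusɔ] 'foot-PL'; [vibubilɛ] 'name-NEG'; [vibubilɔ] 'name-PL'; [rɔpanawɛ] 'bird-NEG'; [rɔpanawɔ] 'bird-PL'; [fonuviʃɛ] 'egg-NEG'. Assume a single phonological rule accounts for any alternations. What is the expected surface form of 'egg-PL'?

[fonuvisɔ]

'moon' shows [ʃ] ~ [s] at the end of the stem ([vɔpɔbɛʃɛ] vs [vɔpɔbɛsɔ]).
Compare 'foot', with invariant [s] in [belɛnusɛ] and [belɛnusɔ]: an analysis with underlying /s/ and a rule producing [ʃ] before the NEG suffix would wrongly predict alternation here too.
Therefore /ʃ/ is basic and [s] is derived by depalatalization (palato-alveolar /ʃ/ becomes [s] when no front vowel follows).
From [fonuviʃɛ] the stem 'egg' is /fonuviʃ/; when no front vowel follows this yields [fonuvisɔ].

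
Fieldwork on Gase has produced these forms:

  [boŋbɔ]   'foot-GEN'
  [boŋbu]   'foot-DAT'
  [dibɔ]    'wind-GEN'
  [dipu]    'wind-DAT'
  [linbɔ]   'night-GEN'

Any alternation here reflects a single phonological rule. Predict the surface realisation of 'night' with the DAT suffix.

The DAT morpheme has two allomorphs, [-bu] and [-pu].
The GEN suffix, which begins with [b], is invariant after every stem; so [b] is not altered by any rule here.
The DAT suffix is therefore /-pu/ underlyingly, with post-nasal voicing: voiceless stops become voiced after a nasal.
After 'night', which ends in a nasal, the suffix surfaces as [-bu], giving [linbu].

[linbu]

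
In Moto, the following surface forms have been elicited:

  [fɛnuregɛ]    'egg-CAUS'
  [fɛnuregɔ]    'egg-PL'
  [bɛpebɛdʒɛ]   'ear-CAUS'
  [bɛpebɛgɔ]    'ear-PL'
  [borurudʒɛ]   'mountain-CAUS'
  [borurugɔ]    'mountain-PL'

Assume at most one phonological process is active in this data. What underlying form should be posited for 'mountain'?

/borurudʒ/

'mountain' shows [dʒ] ~ [g] at the end of the stem ([borurudʒɛ] vs [borurugɔ]).
If /g/ were underlying and a rule turned it into [dʒ] before the CAUS suffix, 'egg' would also alternate; but it has [g] in both [fɛnuregɛ] and [fɛnuregɔ].
So /dʒ/ is underlying, and a rule of depalatalization — palato-alveolar /dʒ/ becomes [g] when no front vowel follows — gives [g].
The underlying form of 'mountain' is therefore /borurudʒ/.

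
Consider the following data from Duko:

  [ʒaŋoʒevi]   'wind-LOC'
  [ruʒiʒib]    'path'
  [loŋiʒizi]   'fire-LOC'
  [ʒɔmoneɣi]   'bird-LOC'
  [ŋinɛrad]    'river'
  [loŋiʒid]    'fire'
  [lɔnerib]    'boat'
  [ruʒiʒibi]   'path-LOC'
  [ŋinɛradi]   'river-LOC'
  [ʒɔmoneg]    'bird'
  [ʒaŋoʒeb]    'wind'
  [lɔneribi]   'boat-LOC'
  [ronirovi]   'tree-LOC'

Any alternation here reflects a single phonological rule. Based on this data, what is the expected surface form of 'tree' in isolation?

[ronirob]

The stem for 'wind' ends in [b] in [ʒaŋoʒeb] but [v] in [ʒaŋoʒevi].
If /b/ were underlying and a rule turned it into [v] before the LOC suffix, 'path' would also alternate; but it has [b] in both [ruʒiʒib] and [ruʒiʒibi].
Therefore /v/ is basic and [b] is derived by word-final hardening (voiced fricatives become stops word-finally).
From [ronirovi] the stem 'tree' is /ronirov/; word-finally this yields [ronirob].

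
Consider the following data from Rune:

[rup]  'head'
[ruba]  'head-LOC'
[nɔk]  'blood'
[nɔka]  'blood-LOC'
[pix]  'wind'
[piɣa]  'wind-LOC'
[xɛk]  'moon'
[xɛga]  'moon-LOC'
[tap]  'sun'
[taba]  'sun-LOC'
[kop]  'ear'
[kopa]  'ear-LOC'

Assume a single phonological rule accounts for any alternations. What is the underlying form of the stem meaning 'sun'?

In [tap] and [taba] the final segment of 'sun' alternates: [p] ~ [b].
But 'ear' keeps [p] in both environments ([kop], [kopa]), so there is no rule changing /p/ to [b] before the LOC suffix.
So /b/ is underlying, and a rule of word-final obstruent devoicing — voiced obstruents become voiceless word-finally — gives [p].

/tab/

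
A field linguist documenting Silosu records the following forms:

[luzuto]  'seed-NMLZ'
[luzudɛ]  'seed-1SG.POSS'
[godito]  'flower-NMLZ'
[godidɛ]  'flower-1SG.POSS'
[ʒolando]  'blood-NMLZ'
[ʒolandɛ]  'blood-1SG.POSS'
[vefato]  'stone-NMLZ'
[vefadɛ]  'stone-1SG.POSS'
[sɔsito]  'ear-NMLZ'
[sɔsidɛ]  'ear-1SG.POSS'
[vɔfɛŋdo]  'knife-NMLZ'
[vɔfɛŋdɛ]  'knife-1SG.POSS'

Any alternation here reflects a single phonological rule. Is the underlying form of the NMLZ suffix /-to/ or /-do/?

/-to/

The NMLZ morpheme has two allomorphs, [-do] and [-to].
The 1SG.POSS suffix, which begins with [d], is invariant after every stem; so [d] is not altered by any rule here.
So the underlying form is /-to/, and voiceless stops become voiced after a nasal.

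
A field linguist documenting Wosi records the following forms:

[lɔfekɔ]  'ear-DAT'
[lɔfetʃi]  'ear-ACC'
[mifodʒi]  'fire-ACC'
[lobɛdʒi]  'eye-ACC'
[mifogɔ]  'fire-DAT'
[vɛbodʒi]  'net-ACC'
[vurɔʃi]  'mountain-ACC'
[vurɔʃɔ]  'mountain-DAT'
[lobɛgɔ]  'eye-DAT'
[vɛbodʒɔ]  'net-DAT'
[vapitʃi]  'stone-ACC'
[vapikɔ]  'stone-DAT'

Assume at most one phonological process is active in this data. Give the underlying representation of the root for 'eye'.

'eye' shows [g] ~ [dʒ] at the end of the stem ([lobɛgɔ] vs [lobɛdʒi]).
But 'net' keeps [dʒ] in both environments ([vɛbodʒɔ], [vɛbodʒi]), so there is no rule changing /dʒ/ to [g] before the DAT suffix.
The underlying segment must be /g/; /k/ and /g/ become palato-alveolar [tʃ] and [dʒ] before a front vowel, yielding [dʒ] there.

/lobɛg/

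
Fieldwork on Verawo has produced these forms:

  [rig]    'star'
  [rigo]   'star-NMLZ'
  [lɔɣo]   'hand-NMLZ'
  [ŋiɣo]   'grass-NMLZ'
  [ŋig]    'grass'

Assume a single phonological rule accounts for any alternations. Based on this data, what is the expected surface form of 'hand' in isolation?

The root 'grass' surfaces as [ŋiɣo] and [ŋig], with a stem-final [ɣ] ~ [g] alternation.
If /g/ were underlying and a rule turned it into [ɣ] before the NMLZ suffix, 'star' would also alternate; but it has [g] in both [rigo] and [rig].
So /ɣ/ is underlying, and a rule of word-final hardening — voiced fricatives become stops word-finally — gives [g].
The one attested form of 'hand', [lɔɣo], shows underlying /lɔɣ/. Applying the same rule word-finally gives [lɔg].

[lɔg]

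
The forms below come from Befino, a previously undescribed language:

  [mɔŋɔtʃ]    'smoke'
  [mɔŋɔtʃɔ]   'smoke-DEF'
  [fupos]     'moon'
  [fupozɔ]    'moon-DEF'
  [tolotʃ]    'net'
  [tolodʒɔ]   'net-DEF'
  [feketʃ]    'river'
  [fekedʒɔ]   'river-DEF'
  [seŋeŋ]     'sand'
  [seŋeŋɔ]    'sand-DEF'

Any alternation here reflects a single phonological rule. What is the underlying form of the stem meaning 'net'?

In [tolotʃ] and [tolodʒɔ] the final segment of 'net' alternates: [tʃ] ~ [dʒ].
Compare 'smoke', with invariant [tʃ] in [mɔŋɔtʃ] and [mɔŋɔtʃɔ]: an analysis with underlying /tʃ/ and a rule producing [dʒ] before the DEF suffix would wrongly predict alternation here too.
So /dʒ/ is underlying, and a rule of word-final obstruent devoicing — voiced obstruents become voiceless word-finally — gives [tʃ].

/tolodʒ/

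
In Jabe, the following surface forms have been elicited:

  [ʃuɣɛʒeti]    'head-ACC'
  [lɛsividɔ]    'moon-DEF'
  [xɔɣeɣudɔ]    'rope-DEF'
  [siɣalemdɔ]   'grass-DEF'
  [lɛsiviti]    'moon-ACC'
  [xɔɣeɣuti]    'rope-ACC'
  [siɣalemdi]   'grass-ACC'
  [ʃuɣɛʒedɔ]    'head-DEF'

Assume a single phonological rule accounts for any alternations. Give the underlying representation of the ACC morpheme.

/-ti/

The ACC morpheme has two allomorphs, [-di] and [-ti].
By contrast the DEF suffix keeps its initial [d] throughout — that segment must be underlying.
So the underlying form is /-ti/, and voiceless stops become voiced after a nasal.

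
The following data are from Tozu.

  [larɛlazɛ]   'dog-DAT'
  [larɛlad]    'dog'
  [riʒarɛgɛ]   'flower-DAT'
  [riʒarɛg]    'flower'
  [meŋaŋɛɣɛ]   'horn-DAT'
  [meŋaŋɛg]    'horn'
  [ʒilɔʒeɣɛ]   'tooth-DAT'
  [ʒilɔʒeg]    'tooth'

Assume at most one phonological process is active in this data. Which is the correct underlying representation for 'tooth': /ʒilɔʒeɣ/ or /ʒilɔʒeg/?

/ʒilɔʒeɣ/

The stem for 'tooth' ends in [ɣ] in [ʒilɔʒeɣɛ] but [g] in [ʒilɔʒeg].
But 'flower' keeps [g] in both environments ([riʒarɛgɛ], [riʒarɛg]), so there is no rule changing /g/ to [ɣ] before the DAT suffix.
The alternation reflects word-final hardening: voiced fricatives become stops word-finally. /ɣ/ is underlying.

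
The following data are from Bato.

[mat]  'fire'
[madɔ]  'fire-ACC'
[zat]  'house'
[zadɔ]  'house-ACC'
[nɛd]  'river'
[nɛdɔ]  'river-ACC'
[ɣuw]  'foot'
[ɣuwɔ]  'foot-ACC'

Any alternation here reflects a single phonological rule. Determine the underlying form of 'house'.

'house' shows [t] ~ [d] at the end of the stem ([zat] vs [zadɔ]).
But 'river' keeps [d] in both environments ([nɛd], [nɛdɔ]), so there is no rule changing /d/ to [t] in isolation.
The alternation reflects intervocalic voicing: voiceless stops become voiced between vowels. /t/ is underlying.

/zat/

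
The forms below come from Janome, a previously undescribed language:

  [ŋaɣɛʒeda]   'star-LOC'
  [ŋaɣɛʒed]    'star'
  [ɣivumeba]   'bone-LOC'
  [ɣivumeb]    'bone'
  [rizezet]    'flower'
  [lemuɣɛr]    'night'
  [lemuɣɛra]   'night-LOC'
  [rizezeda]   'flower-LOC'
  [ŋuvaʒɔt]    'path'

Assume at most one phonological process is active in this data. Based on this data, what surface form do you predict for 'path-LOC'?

[ŋuvaʒɔda]

'flower' shows [t] ~ [d] at the end of the stem ([rizezet] vs [rizezeda]).
The stem 'star' ([ŋaɣɛʒed], [ŋaɣɛʒeda]) shows [d] unchanged in both environments, so [d] cannot be basic with [t] derived in isolation.
So /t/ is underlying, and a rule of intervocalic voicing — voiceless stops become voiced between vowels — gives [d].
The one attested form of 'path', [ŋuvaʒɔt], shows underlying /ŋuvaʒɔt/. Applying the same rule between vowels gives [ŋuvaʒɔda].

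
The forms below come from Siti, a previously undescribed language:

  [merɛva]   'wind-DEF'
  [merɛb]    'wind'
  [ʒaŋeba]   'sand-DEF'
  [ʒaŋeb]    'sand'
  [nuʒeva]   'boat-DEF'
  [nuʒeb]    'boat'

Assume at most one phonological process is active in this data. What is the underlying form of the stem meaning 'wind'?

The stem for 'wind' ends in [v] in [merɛva] but [b] in [merɛb].
The stem 'sand' ([ʒaŋeba], [ʒaŋeb]) shows [b] unchanged in both environments, so [b] cannot be basic with [v] derived before the DEF suffix.
Therefore /v/ is basic and [b] is derived by word-final hardening (voiced fricatives become stops word-finally).

/merɛv/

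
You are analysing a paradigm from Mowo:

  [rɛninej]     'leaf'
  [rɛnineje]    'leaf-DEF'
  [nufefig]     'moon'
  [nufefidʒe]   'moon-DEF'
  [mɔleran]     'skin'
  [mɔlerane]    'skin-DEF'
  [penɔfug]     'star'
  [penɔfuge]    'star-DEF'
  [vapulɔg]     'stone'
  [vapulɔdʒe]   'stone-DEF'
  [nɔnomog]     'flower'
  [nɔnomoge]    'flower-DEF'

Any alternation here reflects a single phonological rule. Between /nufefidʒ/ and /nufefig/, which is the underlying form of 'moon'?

The stem for 'moon' ends in [g] in [nufefig] but [dʒ] in [nufefidʒe].
If /g/ were underlying and a rule turned it into [dʒ] before the DEF suffix, 'star' would also alternate; but it has [g] in both [penɔfug] and [penɔfuge].
So /dʒ/ is underlying, and a rule of depalatalization — palato-alveolar /dʒ/ becomes [g] when no front vowel follows — gives [g].

/nufefidʒ/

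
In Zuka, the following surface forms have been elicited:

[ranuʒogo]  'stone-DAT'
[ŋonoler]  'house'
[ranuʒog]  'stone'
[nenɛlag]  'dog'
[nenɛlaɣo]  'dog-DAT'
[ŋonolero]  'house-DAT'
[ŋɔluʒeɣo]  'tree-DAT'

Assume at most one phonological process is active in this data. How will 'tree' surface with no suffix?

In [nenɛlaɣo] and [nenɛlag] the final segment of 'dog' alternates: [ɣ] ~ [g].
But 'stone' keeps [g] in both environments ([ranuʒogo], [ranuʒog]), so there is no rule changing /g/ to [ɣ] before the DAT suffix.
So /ɣ/ is underlying, and a rule of word-final hardening — voiced fricatives become stops word-finally — gives [g].
From [ŋɔluʒeɣo] the stem 'tree' is /ŋɔluʒeɣ/; word-finally this yields [ŋɔluʒeg].

[ŋɔluʒeg]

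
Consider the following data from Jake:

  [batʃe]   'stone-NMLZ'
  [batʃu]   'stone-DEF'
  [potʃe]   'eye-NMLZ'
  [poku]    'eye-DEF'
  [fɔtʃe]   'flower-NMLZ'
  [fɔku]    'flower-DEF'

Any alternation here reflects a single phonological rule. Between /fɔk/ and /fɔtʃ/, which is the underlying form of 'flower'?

'flower' shows [tʃ] ~ [k] at the end of the stem ([fɔtʃe] vs [fɔku]).
If /tʃ/ were underlying and a rule turned it into [k] before the DEF suffix, 'stone' would also alternate; but it has [tʃ] in both [batʃe] and [batʃu].
So /k/ is underlying, and a rule of palatalization before a front vowel — /k/ becomes palato-alveolar [tʃ] before a front vowel — gives [tʃ].

/fɔk/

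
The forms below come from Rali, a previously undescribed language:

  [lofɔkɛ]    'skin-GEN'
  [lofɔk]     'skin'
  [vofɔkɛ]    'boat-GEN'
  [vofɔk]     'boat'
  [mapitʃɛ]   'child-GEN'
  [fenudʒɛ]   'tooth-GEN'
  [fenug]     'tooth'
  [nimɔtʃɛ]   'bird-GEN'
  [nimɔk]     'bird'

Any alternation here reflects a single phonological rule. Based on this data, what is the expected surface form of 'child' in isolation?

[mapik]

'bird' shows [tʃ] ~ [k] at the end of the stem ([nimɔtʃɛ] vs [nimɔk]).
Compare 'skin', with invariant [k] in [lofɔkɛ] and [lofɔk]: an analysis with underlying /k/ and a rule producing [tʃ] before the GEN suffix would wrongly predict alternation here too.
The alternation reflects depalatalization: palato-alveolar /tʃ/ and /dʒ/ become [k] and [g] when no front vowel follows. /tʃ/ is underlying.
From [mapitʃɛ] the stem 'child' is /mapitʃ/; when no front vowel follows this yields [mapik].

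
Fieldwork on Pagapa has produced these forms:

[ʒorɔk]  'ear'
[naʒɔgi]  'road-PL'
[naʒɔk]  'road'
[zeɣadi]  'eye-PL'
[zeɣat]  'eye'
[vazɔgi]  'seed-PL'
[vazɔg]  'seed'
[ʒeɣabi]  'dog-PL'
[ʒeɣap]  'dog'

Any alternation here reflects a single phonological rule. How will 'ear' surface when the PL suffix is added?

[ʒorɔgi]

The stem for 'road' ends in [g] in [naʒɔgi] but [k] in [naʒɔk].
The stem 'seed' ([vazɔgi], [vazɔg]) shows [g] unchanged in both environments, so [g] cannot be basic with [k] derived in isolation.
The alternation reflects intervocalic voicing: voiceless stops become voiced between vowels. /k/ is underlying.
The one attested form of 'ear', [ʒorɔk], shows underlying /ʒorɔk/. Applying the same rule between vowels gives [ʒorɔgi].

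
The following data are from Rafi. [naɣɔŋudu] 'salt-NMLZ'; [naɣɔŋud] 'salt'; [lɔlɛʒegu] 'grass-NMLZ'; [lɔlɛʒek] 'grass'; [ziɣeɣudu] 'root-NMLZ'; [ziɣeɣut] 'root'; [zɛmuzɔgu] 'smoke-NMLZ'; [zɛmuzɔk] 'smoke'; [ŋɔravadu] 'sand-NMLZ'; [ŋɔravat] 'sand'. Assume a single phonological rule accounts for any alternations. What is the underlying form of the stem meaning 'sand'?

The root 'sand' surfaces as [ŋɔravadu] and [ŋɔravat], with a stem-final [d] ~ [t] alternation.
Compare 'salt', with invariant [d] in [naɣɔŋudu] and [naɣɔŋud]: an analysis with underlying /d/ and a rule producing [t] in isolation would wrongly predict alternation here too.
Therefore /t/ is basic and [d] is derived by intervocalic voicing (voiceless stops become voiced between vowels).
Hence 'sand' is /ŋɔravat/ underlyingly.

/ŋɔravat/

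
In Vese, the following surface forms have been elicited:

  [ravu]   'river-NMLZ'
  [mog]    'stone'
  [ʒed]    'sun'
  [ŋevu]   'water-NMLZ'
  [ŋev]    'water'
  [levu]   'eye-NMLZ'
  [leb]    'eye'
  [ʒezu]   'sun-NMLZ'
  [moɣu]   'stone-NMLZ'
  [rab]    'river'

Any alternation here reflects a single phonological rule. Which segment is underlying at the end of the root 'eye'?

The root 'eye' surfaces as [leb] and [levu], with a stem-final [b] ~ [v] alternation.
If /v/ were underlying and a rule turned it into [b] in isolation, 'water' would also alternate; but it has [v] in both [ŋev] and [ŋevu].
So /b/ is underlying, and a rule of intervocalic spirantization — voiced stops become fricatives between vowels — gives [v].

/b/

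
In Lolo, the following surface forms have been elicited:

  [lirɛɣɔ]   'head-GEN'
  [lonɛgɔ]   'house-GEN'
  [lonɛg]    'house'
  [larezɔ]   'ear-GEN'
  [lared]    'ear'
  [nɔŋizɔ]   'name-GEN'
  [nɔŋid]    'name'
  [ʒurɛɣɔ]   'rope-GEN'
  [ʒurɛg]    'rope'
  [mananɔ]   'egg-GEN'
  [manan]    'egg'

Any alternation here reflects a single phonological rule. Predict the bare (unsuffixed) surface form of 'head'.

The stem for 'rope' ends in [ɣ] in [ʒurɛɣɔ] but [g] in [ʒurɛg].
But 'house' keeps [g] in both environments ([lonɛgɔ], [lonɛg]), so there is no rule changing /g/ to [ɣ] before the GEN suffix.
Therefore /ɣ/ is basic and [g] is derived by word-final hardening (voiced fricatives become stops word-finally).
From [lirɛɣɔ] the stem 'head' is /lirɛɣ/; word-finally this yields [lirɛg].

[lirɛg]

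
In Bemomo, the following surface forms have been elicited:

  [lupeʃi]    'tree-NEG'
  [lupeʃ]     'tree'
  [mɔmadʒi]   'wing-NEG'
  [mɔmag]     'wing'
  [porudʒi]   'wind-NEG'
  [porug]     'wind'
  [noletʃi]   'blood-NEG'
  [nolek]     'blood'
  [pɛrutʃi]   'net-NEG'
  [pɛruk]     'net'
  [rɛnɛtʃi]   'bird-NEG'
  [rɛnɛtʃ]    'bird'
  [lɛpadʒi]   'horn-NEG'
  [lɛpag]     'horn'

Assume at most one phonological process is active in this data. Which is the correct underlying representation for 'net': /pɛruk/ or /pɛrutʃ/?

In [pɛrutʃi] and [pɛruk] the final segment of 'net' alternates: [tʃ] ~ [k].
The stem 'bird' ([rɛnɛtʃi], [rɛnɛtʃ]) shows [tʃ] unchanged in both environments, so [tʃ] cannot be basic with [k] derived in isolation.
So /k/ is underlying, and a rule of palatalization before a front vowel — /k/ and /g/ become palato-alveolar [tʃ] and [dʒ] before a front vowel — gives [tʃ].

/pɛruk/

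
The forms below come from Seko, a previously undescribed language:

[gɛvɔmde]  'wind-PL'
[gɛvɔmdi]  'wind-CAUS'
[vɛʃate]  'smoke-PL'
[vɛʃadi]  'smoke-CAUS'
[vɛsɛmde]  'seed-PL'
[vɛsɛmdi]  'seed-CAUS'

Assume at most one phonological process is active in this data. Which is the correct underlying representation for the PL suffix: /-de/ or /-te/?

/-te/

The PL suffix surfaces as [-de] and [-te], depending on the final segment of the stem.
By contrast the CAUS suffix keeps its initial [d] throughout — that segment must be underlying.
So the underlying form is /-te/, and voiceless stops become voiced after a nasal.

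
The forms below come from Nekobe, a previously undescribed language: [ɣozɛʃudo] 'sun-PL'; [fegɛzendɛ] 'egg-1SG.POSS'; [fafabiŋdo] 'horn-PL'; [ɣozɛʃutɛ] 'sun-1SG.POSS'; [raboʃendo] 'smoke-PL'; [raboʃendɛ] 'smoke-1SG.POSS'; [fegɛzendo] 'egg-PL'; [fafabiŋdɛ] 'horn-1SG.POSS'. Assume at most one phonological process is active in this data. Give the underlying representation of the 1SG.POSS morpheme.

/-tɛ/

The 1SG.POSS morpheme has two allomorphs, [-dɛ] and [-tɛ].
By contrast the PL suffix keeps its initial [d] throughout — that segment must be underlying.
The 1SG.POSS suffix is therefore /-tɛ/ underlyingly, with post-nasal voicing: voiceless stops become voiced after a nasal.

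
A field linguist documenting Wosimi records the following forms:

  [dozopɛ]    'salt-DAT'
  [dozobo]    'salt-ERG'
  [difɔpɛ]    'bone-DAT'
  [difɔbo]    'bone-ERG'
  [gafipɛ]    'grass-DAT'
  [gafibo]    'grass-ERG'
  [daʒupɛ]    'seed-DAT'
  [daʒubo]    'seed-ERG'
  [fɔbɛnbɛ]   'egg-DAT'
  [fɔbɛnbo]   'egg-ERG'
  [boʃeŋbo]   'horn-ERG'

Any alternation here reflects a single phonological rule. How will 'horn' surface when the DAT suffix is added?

The DAT suffix surfaces as [-bɛ] and [-pɛ], depending on the final segment of the stem.
The ERG suffix, which begins with [b], is invariant after every stem; so [b] is not altered by any rule here.
So the underlying form is /-pɛ/, and voiceless stops become voiced after a nasal.
After 'horn', which ends in a nasal, the suffix surfaces as [-bɛ], giving [boʃeŋbɛ].

[boʃeŋbɛ]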